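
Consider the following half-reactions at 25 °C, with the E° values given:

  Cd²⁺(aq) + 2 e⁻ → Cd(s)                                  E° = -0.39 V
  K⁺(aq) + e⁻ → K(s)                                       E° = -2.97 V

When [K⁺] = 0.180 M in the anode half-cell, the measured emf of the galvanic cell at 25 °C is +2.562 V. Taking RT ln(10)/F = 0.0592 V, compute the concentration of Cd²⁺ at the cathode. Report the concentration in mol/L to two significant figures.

Cd²⁺/Cd is the cathode, K⁺/K the anode: E°cell = +2.58 V, n = 2.
Overall reaction: Cd²⁺(aq) + 2 K(s) → Cd(s) + 2 K⁺(aq); Q = [K⁺]^2/[Cd²⁺]^1.
From E = E° − (0.0592/n) log Q: log Q = (E° − E)·n/0.0592 = (+2.58 − (+2.562))·2/0.0592 = 0.6081.
So 1·log[Cd²⁺] = 2·log(0.18) − log Q = -1.4895 − (0.6081) = -2.0976; [Cd²⁺] = 10^(-2.0976) ≈ 0.0080 M.

0.0080 M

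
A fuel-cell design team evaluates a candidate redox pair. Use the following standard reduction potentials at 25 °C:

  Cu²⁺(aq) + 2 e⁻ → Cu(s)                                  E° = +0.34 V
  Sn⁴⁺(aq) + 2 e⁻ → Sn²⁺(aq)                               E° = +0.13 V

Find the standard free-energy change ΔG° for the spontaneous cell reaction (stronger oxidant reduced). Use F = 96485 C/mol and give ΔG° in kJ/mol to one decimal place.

Cu²⁺/Cu (E° = +0.34 V) is the cathode; Sn⁴⁺/Sn²⁺ (E° = +0.13 V) is the anode, so E°cell = +0.21 V.
Balancing electrons gives n = 2 (lcm of 2 and 2).
ΔG° = −nFE° = −(2)(96485)(+0.21) = -40,524 J = -40.5 kJ/mol.

-40.5 kJ/mol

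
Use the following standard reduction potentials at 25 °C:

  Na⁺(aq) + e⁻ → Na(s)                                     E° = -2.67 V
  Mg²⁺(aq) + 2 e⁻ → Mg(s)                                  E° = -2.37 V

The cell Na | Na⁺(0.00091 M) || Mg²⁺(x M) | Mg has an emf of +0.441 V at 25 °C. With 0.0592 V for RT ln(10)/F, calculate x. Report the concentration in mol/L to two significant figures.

Mg²⁺/Mg is the cathode, Na⁺/Na the anode: E°cell = +0.30 V, n = 2.
Overall reaction: Mg²⁺(aq) + 2 Na(s) → Mg(s) + 2 Na⁺(aq); Q = [Na⁺]^2/[Mg²⁺]^1.
From E = E° − (0.0592/n) log Q: log Q = (E° − E)·n/0.0592 = (+0.30 − (+0.441))·2/0.0592 = -4.7635.
So 1·log[Mg²⁺] = 2·log(0.00091) − log Q = -6.0819 − (-4.7635) = -1.3184; [Mg²⁺] = 10^(-1.3184) ≈ 0.048 M.

0.048 M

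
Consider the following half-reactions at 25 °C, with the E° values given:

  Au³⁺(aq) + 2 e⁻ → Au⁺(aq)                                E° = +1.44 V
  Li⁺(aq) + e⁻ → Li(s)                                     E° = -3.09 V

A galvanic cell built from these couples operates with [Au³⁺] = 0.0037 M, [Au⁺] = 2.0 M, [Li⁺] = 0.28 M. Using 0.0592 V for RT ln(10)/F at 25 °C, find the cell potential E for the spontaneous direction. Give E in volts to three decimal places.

+4.482 V

Au³⁺/Au⁺ is the cathode (higher E°), Li⁺/Li the anode: E°cell = +1.44 − (-3.09) = +4.53 V, n = 2.
Overall: Au³⁺(aq) + 2 Li(s) → Au⁺(aq) + 2 Li⁺(aq)
Q = [Au⁺]·[Li⁺]^2 / ([Au³⁺]); log Q = 1.627.
E = E° − (0.0592/n) log Q = +4.53 − (0.0592/2)(1.627) = +4.482 V.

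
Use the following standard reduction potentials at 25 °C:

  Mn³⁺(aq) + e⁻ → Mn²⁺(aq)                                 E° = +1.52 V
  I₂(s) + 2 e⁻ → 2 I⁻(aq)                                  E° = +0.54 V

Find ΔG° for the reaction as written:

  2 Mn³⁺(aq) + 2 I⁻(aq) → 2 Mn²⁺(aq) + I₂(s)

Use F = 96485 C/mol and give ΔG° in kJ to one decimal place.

-189.1 kJ

As written, Mn³⁺/Mn²⁺ is reduced (cathode) and I₂/I⁻ is oxidised (anode), so E°cell = (+1.52) − (+0.54) = +0.98 V.
Balancing electrons gives n = 2.
ΔG° = −nFE° = −(2)(96485)(+0.98) = -189,111 J = -189.1 kJ.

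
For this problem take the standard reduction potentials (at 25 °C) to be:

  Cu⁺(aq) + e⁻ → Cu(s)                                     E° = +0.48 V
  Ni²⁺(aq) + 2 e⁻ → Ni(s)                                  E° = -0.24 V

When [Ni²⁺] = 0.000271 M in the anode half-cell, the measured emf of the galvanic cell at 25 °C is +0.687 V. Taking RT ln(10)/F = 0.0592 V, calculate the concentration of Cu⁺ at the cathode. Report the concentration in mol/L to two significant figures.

Cu⁺/Cu is the cathode, Ni²⁺/Ni the anode: E°cell = +0.72 V, n = 2.
Overall reaction: 2 Cu⁺(aq) + Ni(s) → 2 Cu(s) + Ni²⁺(aq); Q = [Ni²⁺]^1/[Cu⁺]^2.
From E = E° − (0.0592/n) log Q: log Q = (E° − E)·n/0.0592 = (+0.72 − (+0.687))·2/0.0592 = 1.1149.
So 2·log[Cu⁺] = 1·log(0.000271) − log Q = -3.5670 − (1.1149) = -4.6819; log[Cu⁺] = -4.6819 / 2 = -2.3409; [Cu⁺] = 10^(-2.3409) ≈ 0.0046 M.

0.0046 M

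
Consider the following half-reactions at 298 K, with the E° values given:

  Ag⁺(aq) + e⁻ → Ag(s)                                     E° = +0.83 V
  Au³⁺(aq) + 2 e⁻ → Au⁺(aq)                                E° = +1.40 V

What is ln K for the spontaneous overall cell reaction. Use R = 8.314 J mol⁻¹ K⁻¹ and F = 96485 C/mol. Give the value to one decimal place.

44.4

Cathode: Au³⁺/Au⁺; anode: Ag⁺/Ag. E°cell = (+1.40) − (+0.83) = +0.57 V, with n = 2.
ΔG° = −nFE° = −RT ln K, so ln K = nFE°/(RT) = (2)(96485)(+0.57) / ((8.314)(298)) = 44.395.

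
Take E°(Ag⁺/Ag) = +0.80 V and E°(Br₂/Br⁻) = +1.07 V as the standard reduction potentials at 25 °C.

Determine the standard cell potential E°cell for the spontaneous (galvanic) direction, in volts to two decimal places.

The Br₂/Br⁻ couple has the higher reduction potential, so it is the cathode; Ag⁺/Ag is oxidised at the anode.
E°cell = E°(cathode) − E°(anode) = (+1.07) − (+0.80) = +0.27 V.
Since E°cell > 0, the reaction is spontaneous under standard conditions.

+0.27 V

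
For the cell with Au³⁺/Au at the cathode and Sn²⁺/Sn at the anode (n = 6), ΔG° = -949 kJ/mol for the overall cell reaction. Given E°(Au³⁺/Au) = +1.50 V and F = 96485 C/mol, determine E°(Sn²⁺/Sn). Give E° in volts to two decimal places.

E°cell = −ΔG°/(nF) = −(-949×10³)/((6)(96485)) = +1.639 V.
Since Au³⁺/Au is the cathode and Sn²⁺/Sn the anode, E°cell = E°(Au³⁺/Au) − E°(Sn²⁺/Sn).
So E°(Sn²⁺/Sn) = E°(Au³⁺/Au) − E°cell = (+1.50) − (+1.639) = -0.14 V.

-0.14 V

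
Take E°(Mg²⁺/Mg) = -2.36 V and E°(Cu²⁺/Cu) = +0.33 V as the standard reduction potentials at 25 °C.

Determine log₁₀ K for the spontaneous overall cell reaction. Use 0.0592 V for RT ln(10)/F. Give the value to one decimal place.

Cathode: Cu²⁺/Cu; anode: Mg²⁺/Mg. E°cell = +2.69 V, n = 2.
log K = nE°cell / 0.0592 = (2)(+2.69) / 0.0592 = 90.9.

90.9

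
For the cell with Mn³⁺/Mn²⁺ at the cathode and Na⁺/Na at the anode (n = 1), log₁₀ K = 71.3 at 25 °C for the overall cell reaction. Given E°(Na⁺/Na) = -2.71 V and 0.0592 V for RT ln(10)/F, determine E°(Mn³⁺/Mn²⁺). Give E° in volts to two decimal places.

+1.51 V

E°cell = (0.0592/n)·log K = (0.0592/1)(71.3) = +4.221 V.
Since Mn³⁺/Mn²⁺ is the cathode and Na⁺/Na the anode, E°cell = E°(Mn³⁺/Mn²⁺) − E°(Na⁺/Na).
So E°(Mn³⁺/Mn²⁺) = E°cell + E°(Na⁺/Na) = +4.221 + (-2.71) = +1.51 V.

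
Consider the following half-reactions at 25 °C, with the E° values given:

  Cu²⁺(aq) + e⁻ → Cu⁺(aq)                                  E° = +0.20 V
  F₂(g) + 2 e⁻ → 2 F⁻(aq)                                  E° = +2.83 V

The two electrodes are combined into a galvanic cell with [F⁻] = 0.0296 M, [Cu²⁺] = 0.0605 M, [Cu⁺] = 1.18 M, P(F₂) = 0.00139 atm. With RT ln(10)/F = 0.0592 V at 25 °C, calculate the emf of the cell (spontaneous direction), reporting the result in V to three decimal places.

+2.712 V

F₂/F⁻ is the cathode (higher E°), Cu²⁺/Cu⁺ the anode: E°cell = +2.83 − (+0.20) = +2.63 V, n = 2.
Overall: F₂(g) + 2 Cu⁺(aq) → 2 F⁻(aq) + 2 Cu²⁺(aq)
Q = [F⁻]^2·[Cu²⁺]^2 / (P(F₂)·[Cu⁺]^2); log Q = -2.781.
E = E° − (0.0592/n) log Q = +2.63 − (0.0592/2)(-2.781) = +2.712 V.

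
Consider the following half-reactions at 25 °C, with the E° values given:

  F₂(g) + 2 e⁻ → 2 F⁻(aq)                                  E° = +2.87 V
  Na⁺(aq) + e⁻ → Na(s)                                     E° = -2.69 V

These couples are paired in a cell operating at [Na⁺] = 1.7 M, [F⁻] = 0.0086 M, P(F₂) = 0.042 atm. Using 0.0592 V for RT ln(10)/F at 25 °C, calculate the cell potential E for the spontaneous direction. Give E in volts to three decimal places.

+5.628 V

F₂/F⁻ is the cathode (higher E°), Na⁺/Na the anode: E°cell = +2.87 − (-2.69) = +5.56 V, n = 2.
Overall: F₂(g) + 2 Na(s) → 2 F⁻(aq) + 2 Na⁺(aq)
Q = [F⁻]^2·[Na⁺]^2 / (P(F₂)); log Q = -2.293.
E = E° − (0.0592/n) log Q = +5.56 − (0.0592/2)(-2.293) = +5.628 V.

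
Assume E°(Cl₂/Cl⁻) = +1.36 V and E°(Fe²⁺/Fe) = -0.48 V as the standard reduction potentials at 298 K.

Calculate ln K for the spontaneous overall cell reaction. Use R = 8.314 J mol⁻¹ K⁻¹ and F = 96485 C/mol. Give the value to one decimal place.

Cathode: Cl₂/Cl⁻; anode: Fe²⁺/Fe. E°cell = (+1.36) − (-0.48) = +1.84 V, with n = 2.
ΔG° = −nFE° = −RT ln K, so ln K = nFE°/(RT) = (2)(96485)(+1.84) / ((8.314)(298)) = 143.312.

143.3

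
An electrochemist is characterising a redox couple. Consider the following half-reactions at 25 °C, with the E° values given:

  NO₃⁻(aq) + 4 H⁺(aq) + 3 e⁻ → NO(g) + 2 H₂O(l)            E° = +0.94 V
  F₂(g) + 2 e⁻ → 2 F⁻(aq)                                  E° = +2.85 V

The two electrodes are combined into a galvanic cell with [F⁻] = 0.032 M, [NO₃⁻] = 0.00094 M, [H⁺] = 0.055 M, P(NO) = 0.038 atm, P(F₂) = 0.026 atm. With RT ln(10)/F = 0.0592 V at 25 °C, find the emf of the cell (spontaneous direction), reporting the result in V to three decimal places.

F₂/F⁻ is the cathode (higher E°), NO₃⁻/NO the anode: E°cell = +2.85 − (+0.94) = +1.91 V, n = 6.
Overall: 3 F₂(g) + 2 NO(g) + 4 H₂O(l) → 6 F⁻(aq) + 2 NO₃⁻(aq) + 8 H⁺(aq)
Q = [F⁻]^6·[NO₃⁻]^2·[H⁺]^8 / (P(F₂)^3·P(NO)^2); log Q = -17.504.
E = E° − (0.0592/n) log Q = +1.91 − (0.0592/6)(-17.504) = +2.083 V.

+2.083 V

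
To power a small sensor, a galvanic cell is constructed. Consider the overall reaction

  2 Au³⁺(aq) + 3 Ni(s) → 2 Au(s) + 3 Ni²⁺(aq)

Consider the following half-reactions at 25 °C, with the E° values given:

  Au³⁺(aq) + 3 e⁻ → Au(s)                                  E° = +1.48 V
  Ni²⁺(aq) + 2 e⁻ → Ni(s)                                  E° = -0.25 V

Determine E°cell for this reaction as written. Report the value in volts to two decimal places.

The Au³⁺/Au couple has the higher reduction potential, so it is the cathode; Ni²⁺/Ni is oxidised at the anode.
E°cell = E°(cathode) − E°(anode) = (+1.48) − (-0.25) = +1.73 V.
Since E°cell > 0, the reaction is spontaneous under standard conditions.

+1.73 V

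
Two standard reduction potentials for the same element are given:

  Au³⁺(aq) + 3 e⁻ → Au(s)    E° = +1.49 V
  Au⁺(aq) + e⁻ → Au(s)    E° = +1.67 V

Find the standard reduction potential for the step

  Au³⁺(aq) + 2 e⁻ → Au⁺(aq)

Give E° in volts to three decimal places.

Sequential free energies add, so n₃E°₃ = n₁E°₁ + n₂E°₂.
With n₃ = 3, and the known step contributing 1×(+1.67) V, the unknown satisfies 2·E° = 3×(+1.49) − 1×(+1.67) = +2.800.
E° = +2.800 / 2 = +1.400 V.

+1.400 V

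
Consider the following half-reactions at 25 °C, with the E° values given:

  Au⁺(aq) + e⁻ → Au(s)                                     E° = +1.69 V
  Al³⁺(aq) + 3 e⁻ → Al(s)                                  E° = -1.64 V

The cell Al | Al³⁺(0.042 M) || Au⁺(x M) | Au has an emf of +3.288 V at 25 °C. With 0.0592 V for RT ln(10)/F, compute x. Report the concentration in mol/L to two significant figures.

Au⁺/Au is the cathode, Al³⁺/Al the anode: E°cell = +3.33 V, n = 3.
Overall reaction: 3 Au⁺(aq) + Al(s) → 3 Au(s) + Al³⁺(aq); Q = [Al³⁺]^1/[Au⁺]^3.
From E = E° − (0.0592/n) log Q: log Q = (E° − E)·n/0.0592 = (+3.33 − (+3.288))·3/0.0592 = 2.1284.
So 3·log[Au⁺] = 1·log(0.042) − log Q = -1.3768 − (2.1284) = -3.5052; log[Au⁺] = -3.5052 / 3 = -1.1684; [Au⁺] = 10^(-1.1684) ≈ 0.068 M.

0.068 M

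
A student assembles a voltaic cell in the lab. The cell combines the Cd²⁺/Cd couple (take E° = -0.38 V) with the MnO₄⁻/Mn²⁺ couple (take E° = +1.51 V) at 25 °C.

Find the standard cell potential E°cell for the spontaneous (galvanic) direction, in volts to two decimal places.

+1.89 V

The MnO₄⁻/Mn²⁺ couple has the higher reduction potential, so it is the cathode; Cd²⁺/Cd is oxidised at the anode.
E°cell = E°(cathode) − E°(anode) = (+1.51) − (-0.38) = +1.89 V.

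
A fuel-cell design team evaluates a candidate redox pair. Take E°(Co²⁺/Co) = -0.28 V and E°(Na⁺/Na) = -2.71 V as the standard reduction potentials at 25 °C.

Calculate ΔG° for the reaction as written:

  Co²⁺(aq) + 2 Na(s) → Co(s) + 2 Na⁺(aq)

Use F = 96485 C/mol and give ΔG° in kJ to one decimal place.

-468.9 kJ

As written, Co²⁺/Co is reduced (cathode) and Na⁺/Na is oxidised (anode), so E°cell = (-0.28) − (-2.71) = +2.43 V.
Balancing electrons gives n = 2.
ΔG° = −nFE° = −(2)(96485)(+2.43) = -468,917 J = -468.9 kJ.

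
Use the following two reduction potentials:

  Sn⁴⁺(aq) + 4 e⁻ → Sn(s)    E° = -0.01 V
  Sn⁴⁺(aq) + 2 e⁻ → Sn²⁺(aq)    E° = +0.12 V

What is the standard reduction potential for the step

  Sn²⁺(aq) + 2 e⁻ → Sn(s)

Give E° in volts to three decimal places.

Sequential free energies add, so n₃E°₃ = n₁E°₁ + n₂E°₂.
With n₃ = 4, and the known step contributing 2×(+0.12) V, the unknown satisfies 2·E° = 4×(-0.01) − 2×(+0.12) = -0.280.
E° = -0.280 / 2 = -0.140 V.

-0.140 V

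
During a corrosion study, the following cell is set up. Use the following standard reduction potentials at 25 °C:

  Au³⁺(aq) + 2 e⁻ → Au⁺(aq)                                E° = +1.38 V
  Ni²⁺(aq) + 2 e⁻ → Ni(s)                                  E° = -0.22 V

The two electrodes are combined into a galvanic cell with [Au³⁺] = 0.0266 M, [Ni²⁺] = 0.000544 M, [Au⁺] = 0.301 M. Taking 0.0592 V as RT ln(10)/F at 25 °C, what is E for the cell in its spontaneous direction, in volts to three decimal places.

+1.665 V

Au³⁺/Au⁺ is the cathode (higher E°), Ni²⁺/Ni the anode: E°cell = +1.38 − (-0.22) = +1.60 V, n = 2.
Overall: Au³⁺(aq) + Ni(s) → Au⁺(aq) + Ni²⁺(aq)
Q = [Au⁺]·[Ni²⁺] / ([Au³⁺]); log Q = -2.211.
E = E° − (0.0592/n) log Q = +1.60 − (0.0592/2)(-2.211) = +1.665 V.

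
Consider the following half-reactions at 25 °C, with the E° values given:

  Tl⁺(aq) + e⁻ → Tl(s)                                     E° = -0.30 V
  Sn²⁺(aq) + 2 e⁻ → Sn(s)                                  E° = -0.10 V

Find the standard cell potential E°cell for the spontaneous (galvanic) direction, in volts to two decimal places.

The Sn²⁺/Sn couple has the higher reduction potential, so it is the cathode; Tl⁺/Tl is oxidised at the anode.
E°cell = E°(cathode) − E°(anode) = (-0.10) − (-0.30) = +0.20 V.

+0.20 V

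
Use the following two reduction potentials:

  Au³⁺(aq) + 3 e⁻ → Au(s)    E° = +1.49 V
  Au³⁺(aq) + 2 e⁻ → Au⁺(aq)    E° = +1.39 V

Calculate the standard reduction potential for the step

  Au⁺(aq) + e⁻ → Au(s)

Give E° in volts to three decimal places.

+1.690 V

Sequential free energies add, so n₃E°₃ = n₁E°₁ + n₂E°₂.
With n₃ = 3, and the known step contributing 2×(+1.39) V, the unknown satisfies 1·E° = 3×(+1.49) − 2×(+1.39) = +1.690.
E° = +1.690 / 1 = +1.690 V.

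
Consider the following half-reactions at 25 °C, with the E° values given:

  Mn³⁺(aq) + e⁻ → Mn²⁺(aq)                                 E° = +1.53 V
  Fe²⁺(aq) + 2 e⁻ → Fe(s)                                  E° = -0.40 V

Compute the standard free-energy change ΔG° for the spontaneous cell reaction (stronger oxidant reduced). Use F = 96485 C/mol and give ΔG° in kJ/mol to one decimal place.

Mn³⁺/Mn²⁺ (E° = +1.53 V) is the cathode; Fe²⁺/Fe (E° = -0.40 V) is the anode, so E°cell = +1.93 V.
Balancing electrons gives n = 2 (lcm of 1 and 2).
ΔG° = −nFE° = −(2)(96485)(+1.93) = -372,432 J = -372.4 kJ/mol.

-372.4 kJ/mol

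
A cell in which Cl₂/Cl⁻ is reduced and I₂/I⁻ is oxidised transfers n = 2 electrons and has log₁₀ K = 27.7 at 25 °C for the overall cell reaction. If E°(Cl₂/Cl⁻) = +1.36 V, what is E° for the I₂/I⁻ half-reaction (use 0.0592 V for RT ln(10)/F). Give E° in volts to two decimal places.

E°cell = (0.0592/n)·log K = (0.0592/2)(27.7) = +0.820 V.
Since Cl₂/Cl⁻ is the cathode and I₂/I⁻ the anode, E°cell = E°(Cl₂/Cl⁻) − E°(I₂/I⁻).
So E°(I₂/I⁻) = E°(Cl₂/Cl⁻) − E°cell = (+1.36) − (+0.820) = +0.54 V.

+0.54 V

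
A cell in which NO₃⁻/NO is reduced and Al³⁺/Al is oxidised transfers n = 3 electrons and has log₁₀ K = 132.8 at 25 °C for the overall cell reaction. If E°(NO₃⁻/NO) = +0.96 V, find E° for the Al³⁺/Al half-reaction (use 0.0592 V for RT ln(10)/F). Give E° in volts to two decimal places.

E°cell = (0.0592/n)·log K = (0.0592/3)(132.8) = +2.621 V.
Since NO₃⁻/NO is the cathode and Al³⁺/Al the anode, E°cell = E°(NO₃⁻/NO) − E°(Al³⁺/Al).
So E°(Al³⁺/Al) = E°(NO₃⁻/NO) − E°cell = (+0.96) − (+2.621) = -1.66 V.

-1.66 V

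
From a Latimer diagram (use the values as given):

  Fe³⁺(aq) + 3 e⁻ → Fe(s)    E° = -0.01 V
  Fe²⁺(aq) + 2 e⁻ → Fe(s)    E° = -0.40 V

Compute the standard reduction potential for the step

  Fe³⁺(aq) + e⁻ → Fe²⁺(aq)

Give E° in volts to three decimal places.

+0.770 V

Sequential free energies add, so n₃E°₃ = n₁E°₁ + n₂E°₂.
With n₃ = 3, and the known step contributing 2×(-0.40) V, the unknown satisfies 1·E° = 3×(-0.01) − 2×(-0.40) = +0.770.
E° = +0.770 / 1 = +0.770 V.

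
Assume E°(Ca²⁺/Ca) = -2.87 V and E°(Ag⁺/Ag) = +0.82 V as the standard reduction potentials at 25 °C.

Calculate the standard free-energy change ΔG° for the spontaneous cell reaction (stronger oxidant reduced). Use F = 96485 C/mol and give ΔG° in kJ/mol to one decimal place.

Ag⁺/Ag (E° = +0.82 V) is the cathode; Ca²⁺/Ca (E° = -2.87 V) is the anode, so E°cell = +3.69 V.
Balancing electrons gives n = 2 (lcm of 1 and 2).
ΔG° = −nFE° = −(2)(96485)(+3.69) = -712,059 J = -712.1 kJ/mol.

-712.1 kJ/mol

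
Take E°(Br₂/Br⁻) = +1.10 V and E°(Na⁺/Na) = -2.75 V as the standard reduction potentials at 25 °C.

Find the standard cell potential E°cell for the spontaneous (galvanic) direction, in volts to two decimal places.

The Br₂/Br⁻ couple has the higher reduction potential, so it is the cathode; Na⁺/Na is oxidised at the anode.
E°cell = E°(cathode) − E°(anode) = (+1.10) − (-2.75) = +3.85 V.
Since E°cell > 0, the reaction is spontaneous under standard conditions.

+3.85 V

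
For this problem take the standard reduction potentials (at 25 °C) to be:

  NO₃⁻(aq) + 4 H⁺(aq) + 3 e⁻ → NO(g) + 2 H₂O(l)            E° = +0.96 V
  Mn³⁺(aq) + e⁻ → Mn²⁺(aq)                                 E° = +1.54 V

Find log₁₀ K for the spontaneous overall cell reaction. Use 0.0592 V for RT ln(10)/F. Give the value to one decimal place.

Cathode: Mn³⁺/Mn²⁺; anode: NO₃⁻/NO. E°cell = +0.58 V, n = 3.
log K = nE°cell / 0.0592 = (3)(+0.58) / 0.0592 = 29.4.

29.4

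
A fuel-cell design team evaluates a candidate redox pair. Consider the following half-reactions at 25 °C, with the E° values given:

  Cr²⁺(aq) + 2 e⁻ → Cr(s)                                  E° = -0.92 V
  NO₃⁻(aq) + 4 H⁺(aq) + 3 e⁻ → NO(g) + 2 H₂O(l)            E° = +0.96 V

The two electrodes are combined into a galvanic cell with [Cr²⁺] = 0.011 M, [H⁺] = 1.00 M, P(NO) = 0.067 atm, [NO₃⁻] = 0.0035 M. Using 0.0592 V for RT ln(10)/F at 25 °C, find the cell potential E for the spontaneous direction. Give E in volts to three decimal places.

NO₃⁻/NO is the cathode (higher E°), Cr²⁺/Cr the anode: E°cell = +0.96 − (-0.92) = +1.88 V, n = 6.
Overall: 2 NO₃⁻(aq) + 8 H⁺(aq) + 3 Cr(s) → 2 NO(g) + 4 H₂O(l) + 3 Cr²⁺(aq)
Q = P(NO)^2·[Cr²⁺]^3 / ([NO₃⁻]^2·[H⁺]^8); log Q = -3.312.
E = E° − (0.0592/n) log Q = +1.88 − (0.0592/6)(-3.312) = +1.913 V.

+1.913 V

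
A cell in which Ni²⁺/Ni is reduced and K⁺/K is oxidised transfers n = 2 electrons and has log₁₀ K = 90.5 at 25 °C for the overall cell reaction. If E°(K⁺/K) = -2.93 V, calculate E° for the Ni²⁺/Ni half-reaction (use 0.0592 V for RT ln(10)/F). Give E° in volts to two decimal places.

-0.25 V

E°cell = (0.0592/n)·log K = (0.0592/2)(90.5) = +2.679 V.
Since Ni²⁺/Ni is the cathode and K⁺/K the anode, E°cell = E°(Ni²⁺/Ni) − E°(K⁺/K).
So E°(Ni²⁺/Ni) = E°cell + E°(K⁺/K) = +2.679 + (-2.93) = -0.25 V.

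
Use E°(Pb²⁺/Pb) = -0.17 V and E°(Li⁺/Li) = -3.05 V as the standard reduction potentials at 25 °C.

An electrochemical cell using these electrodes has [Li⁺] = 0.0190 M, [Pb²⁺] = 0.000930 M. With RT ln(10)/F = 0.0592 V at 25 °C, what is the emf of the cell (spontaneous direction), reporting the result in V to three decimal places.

+2.892 V

Pb²⁺/Pb is the cathode (higher E°), Li⁺/Li the anode: E°cell = -0.17 − (-3.05) = +2.88 V, n = 2.
Overall: Pb²⁺(aq) + 2 Li(s) → Pb(s) + 2 Li⁺(aq)
Q = [Li⁺]^2 / ([Pb²⁺]); log Q = -0.411.
E = E° − (0.0592/n) log Q = +2.88 − (0.0592/2)(-0.411) = +2.892 V.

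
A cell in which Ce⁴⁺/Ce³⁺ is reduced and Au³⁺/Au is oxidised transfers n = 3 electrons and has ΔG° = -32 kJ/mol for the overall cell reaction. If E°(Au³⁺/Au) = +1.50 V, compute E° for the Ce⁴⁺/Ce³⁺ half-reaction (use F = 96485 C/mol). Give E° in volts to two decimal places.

E°cell = −ΔG°/(nF) = −(-32×10³)/((3)(96485)) = +0.111 V.
Since Ce⁴⁺/Ce³⁺ is the cathode and Au³⁺/Au the anode, E°cell = E°(Ce⁴⁺/Ce³⁺) − E°(Au³⁺/Au).
So E°(Ce⁴⁺/Ce³⁺) = E°cell + E°(Au³⁺/Au) = +0.111 + (+1.50) = +1.61 V.

+1.61 V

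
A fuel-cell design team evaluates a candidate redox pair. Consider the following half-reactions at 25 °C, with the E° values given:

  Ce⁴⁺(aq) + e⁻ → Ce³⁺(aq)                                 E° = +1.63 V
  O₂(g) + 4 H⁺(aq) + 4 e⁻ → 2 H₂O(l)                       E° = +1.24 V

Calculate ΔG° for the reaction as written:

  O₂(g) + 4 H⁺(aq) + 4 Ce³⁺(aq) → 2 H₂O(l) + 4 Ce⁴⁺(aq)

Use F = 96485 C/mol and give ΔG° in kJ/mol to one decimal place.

As written, O₂/H₂O is reduced (cathode) and Ce⁴⁺/Ce³⁺ is oxidised (anode), so E°cell = (+1.24) − (+1.63) = -0.39 V.
Balancing electrons gives n = 4.
ΔG° = −nFE° = −(4)(96485)(-0.39) = 150,517 J = +150.5 kJ/mol.

+150.5 kJ/mol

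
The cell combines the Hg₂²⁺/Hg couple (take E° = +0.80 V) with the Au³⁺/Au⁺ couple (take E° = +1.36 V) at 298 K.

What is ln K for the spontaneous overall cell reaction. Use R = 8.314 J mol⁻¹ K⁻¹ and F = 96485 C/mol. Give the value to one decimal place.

Cathode: Au³⁺/Au⁺; anode: Hg₂²⁺/Hg. E°cell = (+1.36) − (+0.80) = +0.56 V, with n = 2.
ΔG° = −nFE° = −RT ln K, so ln K = nFE°/(RT) = (2)(96485)(+0.56) / ((8.314)(298)) = 43.617.

43.6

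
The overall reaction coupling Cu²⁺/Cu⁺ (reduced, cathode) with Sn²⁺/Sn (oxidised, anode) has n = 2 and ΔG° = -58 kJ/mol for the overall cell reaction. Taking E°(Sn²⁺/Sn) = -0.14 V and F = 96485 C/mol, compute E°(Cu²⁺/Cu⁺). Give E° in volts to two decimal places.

+0.16 V

E°cell = −ΔG°/(nF) = −(-58×10³)/((2)(96485)) = +0.301 V.
Since Cu²⁺/Cu⁺ is the cathode and Sn²⁺/Sn the anode, E°cell = E°(Cu²⁺/Cu⁺) − E°(Sn²⁺/Sn).
So E°(Cu²⁺/Cu⁺) = E°cell + E°(Sn²⁺/Sn) = +0.301 + (-0.14) = +0.16 V.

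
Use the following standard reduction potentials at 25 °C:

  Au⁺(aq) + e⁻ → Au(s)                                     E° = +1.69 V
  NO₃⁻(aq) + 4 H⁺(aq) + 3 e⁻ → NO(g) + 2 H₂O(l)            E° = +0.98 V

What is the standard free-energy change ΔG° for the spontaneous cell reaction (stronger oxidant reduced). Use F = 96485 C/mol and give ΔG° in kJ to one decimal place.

-205.5 kJ

Au⁺/Au (E° = +1.69 V) is the cathode; NO₃⁻/NO (E° = +0.98 V) is the anode, so E°cell = +0.71 V.
Balancing electrons gives n = 3 (lcm of 1 and 3).
ΔG° = −nFE° = −(3)(96485)(+0.71) = -205,513 J = -205.5 kJ.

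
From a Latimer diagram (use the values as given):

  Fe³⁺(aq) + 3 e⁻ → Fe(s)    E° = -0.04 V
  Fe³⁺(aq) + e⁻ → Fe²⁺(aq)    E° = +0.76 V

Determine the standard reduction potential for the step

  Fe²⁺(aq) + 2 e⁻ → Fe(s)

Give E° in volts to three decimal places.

-0.440 V

Sequential free energies add, so n₃E°₃ = n₁E°₁ + n₂E°₂.
With n₃ = 3, and the known step contributing 1×(+0.76) V, the unknown satisfies 2·E° = 3×(-0.04) − 1×(+0.76) = -0.880.
E° = -0.880 / 2 = -0.440 V.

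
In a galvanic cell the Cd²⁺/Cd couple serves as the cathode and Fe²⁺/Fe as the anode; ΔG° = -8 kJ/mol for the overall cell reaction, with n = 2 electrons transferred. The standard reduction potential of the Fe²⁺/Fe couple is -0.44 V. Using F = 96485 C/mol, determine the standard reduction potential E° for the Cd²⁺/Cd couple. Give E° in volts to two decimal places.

-0.40 V

E°cell = −ΔG°/(nF) = −(-8×10³)/((2)(96485)) = +0.041 V.
Since Cd²⁺/Cd is the cathode and Fe²⁺/Fe the anode, E°cell = E°(Cd²⁺/Cd) − E°(Fe²⁺/Fe).
So E°(Cd²⁺/Cd) = E°cell + E°(Fe²⁺/Fe) = +0.041 + (-0.44) = -0.40 V.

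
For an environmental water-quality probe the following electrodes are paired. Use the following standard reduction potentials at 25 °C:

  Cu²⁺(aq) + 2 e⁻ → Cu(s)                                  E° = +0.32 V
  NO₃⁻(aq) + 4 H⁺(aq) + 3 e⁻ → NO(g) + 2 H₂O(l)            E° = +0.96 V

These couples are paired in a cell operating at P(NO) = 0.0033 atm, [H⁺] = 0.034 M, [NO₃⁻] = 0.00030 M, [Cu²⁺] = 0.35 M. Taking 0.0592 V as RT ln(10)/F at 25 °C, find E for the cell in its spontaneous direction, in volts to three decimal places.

NO₃⁻/NO is the cathode (higher E°), Cu²⁺/Cu the anode: E°cell = +0.96 − (+0.32) = +0.64 V, n = 6.
Overall: 2 NO₃⁻(aq) + 8 H⁺(aq) + 3 Cu(s) → 2 NO(g) + 4 H₂O(l) + 3 Cu²⁺(aq)
Q = P(NO)^2·[Cu²⁺]^3 / ([NO₃⁻]^2·[H⁺]^8); log Q = 12.463.
E = E° − (0.0592/n) log Q = +0.64 − (0.0592/6)(12.463) = +0.517 V.

+0.517 V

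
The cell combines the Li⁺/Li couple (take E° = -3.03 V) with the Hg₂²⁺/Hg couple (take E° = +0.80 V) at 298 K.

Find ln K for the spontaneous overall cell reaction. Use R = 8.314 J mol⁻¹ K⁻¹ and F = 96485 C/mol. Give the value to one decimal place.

298.3

Cathode: Hg₂²⁺/Hg; anode: Li⁺/Li. E°cell = (+0.80) − (-3.03) = +3.83 V, with n = 2.
ΔG° = −nFE° = −RT ln K, so ln K = nFE°/(RT) = (2)(96485)(+3.83) / ((8.314)(298)) = 298.306.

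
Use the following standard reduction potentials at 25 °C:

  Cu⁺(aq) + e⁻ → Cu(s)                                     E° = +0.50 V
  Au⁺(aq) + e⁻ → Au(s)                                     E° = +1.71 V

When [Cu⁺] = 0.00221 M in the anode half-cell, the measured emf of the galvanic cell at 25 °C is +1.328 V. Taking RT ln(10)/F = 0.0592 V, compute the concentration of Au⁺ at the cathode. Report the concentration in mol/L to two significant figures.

0.22 M

Au⁺/Au is the cathode, Cu⁺/Cu the anode: E°cell = +1.21 V, n = 1.
Overall reaction: Au⁺(aq) + Cu(s) → Au(s) + Cu⁺(aq); Q = [Cu⁺]^1/[Au⁺]^1.
From E = E° − (0.0592/n) log Q: log Q = (E° − E)·n/0.0592 = (+1.21 − (+1.328))·1/0.0592 = -1.9932.
So 1·log[Au⁺] = 1·log(0.00221) − log Q = -2.6556 − (-1.9932) = -0.6624; [Au⁺] = 10^(-0.6624) ≈ 0.22 M.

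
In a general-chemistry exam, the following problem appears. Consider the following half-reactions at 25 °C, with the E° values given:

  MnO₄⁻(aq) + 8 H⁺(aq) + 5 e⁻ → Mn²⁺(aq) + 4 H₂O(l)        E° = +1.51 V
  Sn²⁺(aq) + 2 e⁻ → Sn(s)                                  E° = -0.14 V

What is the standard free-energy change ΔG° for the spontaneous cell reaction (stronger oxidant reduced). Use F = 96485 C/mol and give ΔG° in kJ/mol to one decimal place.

-1592.0 kJ/mol

MnO₄⁻/Mn²⁺ (E° = +1.51 V) is the cathode; Sn²⁺/Sn (E° = -0.14 V) is the anode, so E°cell = +1.65 V.
Balancing electrons gives n = 10 (lcm of 5 and 2).
ΔG° = −nFE° = −(10)(96485)(+1.65) = -1,592,002 J = -1592.0 kJ/mol.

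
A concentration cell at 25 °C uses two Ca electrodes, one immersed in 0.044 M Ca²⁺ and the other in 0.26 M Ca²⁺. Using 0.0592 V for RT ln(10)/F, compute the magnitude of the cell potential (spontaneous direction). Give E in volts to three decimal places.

+0.023 V

For a concentration cell E°cell = 0. The 0.26 M side is the cathode (reduction is favoured where [Ca²⁺] is higher).
With n = 2, E = −(0.0592/2) log([Ca²⁺]ₐₙ/[Ca²⁺]꜀ₐₜ) = −(0.0592/2) log(0.044/0.26) = −(0.0592/2)(-0.772) = +0.023 V.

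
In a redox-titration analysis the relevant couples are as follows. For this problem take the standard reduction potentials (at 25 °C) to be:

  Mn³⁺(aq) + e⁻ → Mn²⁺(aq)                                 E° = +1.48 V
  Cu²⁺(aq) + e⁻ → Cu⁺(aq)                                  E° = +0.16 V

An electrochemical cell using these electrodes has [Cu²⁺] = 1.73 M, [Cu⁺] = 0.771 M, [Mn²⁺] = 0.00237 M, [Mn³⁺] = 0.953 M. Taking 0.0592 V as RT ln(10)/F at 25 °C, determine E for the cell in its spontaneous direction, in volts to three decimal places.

Mn³⁺/Mn²⁺ is the cathode (higher E°), Cu²⁺/Cu⁺ the anode: E°cell = +1.48 − (+0.16) = +1.32 V, n = 1.
Overall: Mn³⁺(aq) + Cu⁺(aq) → Mn²⁺(aq) + Cu²⁺(aq)
Q = [Mn²⁺]·[Cu²⁺] / ([Mn³⁺]·[Cu⁺]); log Q = -2.253.
E = E° − (0.0592/n) log Q = +1.32 − (0.0592/1)(-2.253) = +1.453 V.

+1.453 V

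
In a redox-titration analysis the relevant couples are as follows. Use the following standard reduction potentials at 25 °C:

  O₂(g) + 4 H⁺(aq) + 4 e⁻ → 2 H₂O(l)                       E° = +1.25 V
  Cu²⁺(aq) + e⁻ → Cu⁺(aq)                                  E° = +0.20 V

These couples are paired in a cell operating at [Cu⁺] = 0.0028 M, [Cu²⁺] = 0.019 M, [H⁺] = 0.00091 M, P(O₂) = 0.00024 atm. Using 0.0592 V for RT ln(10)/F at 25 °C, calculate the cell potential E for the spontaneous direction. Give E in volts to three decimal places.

+0.767 V

O₂/H₂O is the cathode (higher E°), Cu²⁺/Cu⁺ the anode: E°cell = +1.25 − (+0.20) = +1.05 V, n = 4.
Overall: O₂(g) + 4 H⁺(aq) + 4 Cu⁺(aq) → 2 H₂O(l) + 4 Cu²⁺(aq)
Q = [Cu²⁺]^4 / (P(O₂)·[H⁺]^4·[Cu⁺]^4); log Q = 19.110.
E = E° − (0.0592/n) log Q = +1.05 − (0.0592/4)(19.110) = +0.767 V.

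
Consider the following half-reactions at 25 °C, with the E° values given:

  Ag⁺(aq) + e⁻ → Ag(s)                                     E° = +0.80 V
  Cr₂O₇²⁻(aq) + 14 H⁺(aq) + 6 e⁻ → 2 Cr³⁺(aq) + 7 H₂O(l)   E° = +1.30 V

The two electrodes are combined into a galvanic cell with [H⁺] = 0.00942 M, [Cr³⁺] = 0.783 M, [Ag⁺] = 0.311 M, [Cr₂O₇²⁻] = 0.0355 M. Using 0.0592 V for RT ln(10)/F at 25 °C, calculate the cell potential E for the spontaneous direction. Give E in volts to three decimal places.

Cr₂O₇²⁻/Cr³⁺ is the cathode (higher E°), Ag⁺/Ag the anode: E°cell = +1.30 − (+0.80) = +0.50 V, n = 6.
Overall: Cr₂O₇²⁻(aq) + 14 H⁺(aq) + 6 Ag(s) → 2 Cr³⁺(aq) + 7 H₂O(l) + 6 Ag⁺(aq)
Q = [Cr³⁺]^2·[Ag⁺]^6 / ([Cr₂O₇²⁻]·[H⁺]^14); log Q = 26.557.
E = E° − (0.0592/n) log Q = +0.50 − (0.0592/6)(26.557) = +0.238 V.

+0.238 V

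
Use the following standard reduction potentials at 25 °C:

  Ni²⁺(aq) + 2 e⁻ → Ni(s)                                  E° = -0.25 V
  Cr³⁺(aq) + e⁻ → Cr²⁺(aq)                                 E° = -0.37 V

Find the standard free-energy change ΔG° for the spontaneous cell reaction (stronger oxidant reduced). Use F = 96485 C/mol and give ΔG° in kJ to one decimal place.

-23.2 kJ

Ni²⁺/Ni (E° = -0.25 V) is the cathode; Cr³⁺/Cr²⁺ (E° = -0.37 V) is the anode, so E°cell = +0.12 V.
Balancing electrons gives n = 2 (lcm of 2 and 1).
ΔG° = −nFE° = −(2)(96485)(+0.12) = -23,156 J = -23.2 kJ.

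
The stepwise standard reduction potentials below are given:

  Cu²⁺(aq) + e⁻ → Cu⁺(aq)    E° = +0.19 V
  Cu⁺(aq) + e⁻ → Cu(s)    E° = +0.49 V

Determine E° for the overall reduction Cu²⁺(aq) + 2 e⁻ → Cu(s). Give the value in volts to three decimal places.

+0.340 V

Standard free energies of sequential steps add: ΔG°₃ = ΔG°₁ + ΔG°₂, so n₃E°₃ = n₁E°₁ + n₂E°₂.
E°₃ = (1×+0.19 + 1×+0.49) / 2 = (+0.680) / 2 = +0.340 V.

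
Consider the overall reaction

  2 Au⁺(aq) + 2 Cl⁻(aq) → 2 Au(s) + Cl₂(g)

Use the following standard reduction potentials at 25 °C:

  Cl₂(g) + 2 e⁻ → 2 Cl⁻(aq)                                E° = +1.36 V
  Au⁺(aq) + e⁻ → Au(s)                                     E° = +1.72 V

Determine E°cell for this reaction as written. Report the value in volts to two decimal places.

+0.36 V

The Au⁺/Au couple has the higher reduction potential, so it is the cathode; Cl₂/Cl⁻ is oxidised at the anode.
E°cell = E°(cathode) − E°(anode) = (+1.72) − (+1.36) = +0.36 V.
Since E°cell > 0, the reaction is spontaneous under standard conditions.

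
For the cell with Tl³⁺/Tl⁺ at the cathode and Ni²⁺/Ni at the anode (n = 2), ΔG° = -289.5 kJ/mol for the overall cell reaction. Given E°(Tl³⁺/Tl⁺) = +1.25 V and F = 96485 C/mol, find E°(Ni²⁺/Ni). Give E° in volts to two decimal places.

E°cell = −ΔG°/(nF) = −(-289.5×10³)/((2)(96485)) = +1.500 V.
Since Tl³⁺/Tl⁺ is the cathode and Ni²⁺/Ni the anode, E°cell = E°(Tl³⁺/Tl⁺) − E°(Ni²⁺/Ni).
So E°(Ni²⁺/Ni) = E°(Tl³⁺/Tl⁺) − E°cell = (+1.25) − (+1.500) = -0.25 V.

-0.25 V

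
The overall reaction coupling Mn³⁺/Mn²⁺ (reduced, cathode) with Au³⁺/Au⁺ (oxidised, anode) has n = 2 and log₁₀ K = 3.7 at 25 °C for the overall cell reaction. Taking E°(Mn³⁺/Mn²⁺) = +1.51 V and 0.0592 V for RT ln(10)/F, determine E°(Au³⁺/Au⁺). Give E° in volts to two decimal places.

+1.40 V

E°cell = (0.0592/n)·log K = (0.0592/2)(3.7) = +0.110 V.
Since Mn³⁺/Mn²⁺ is the cathode and Au³⁺/Au⁺ the anode, E°cell = E°(Mn³⁺/Mn²⁺) − E°(Au³⁺/Au⁺).
So E°(Au³⁺/Au⁺) = E°(Mn³⁺/Mn²⁺) − E°cell = (+1.51) − (+0.110) = +1.40 V.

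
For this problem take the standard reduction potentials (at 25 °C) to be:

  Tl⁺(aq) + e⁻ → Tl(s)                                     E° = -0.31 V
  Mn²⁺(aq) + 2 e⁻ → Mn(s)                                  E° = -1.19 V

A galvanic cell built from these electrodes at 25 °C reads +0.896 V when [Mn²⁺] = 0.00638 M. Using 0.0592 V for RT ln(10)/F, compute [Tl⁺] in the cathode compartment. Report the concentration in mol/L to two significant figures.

0.15 M

Tl⁺/Tl is the cathode, Mn²⁺/Mn the anode: E°cell = +0.88 V, n = 2.
Overall reaction: 2 Tl⁺(aq) + Mn(s) → 2 Tl(s) + Mn²⁺(aq); Q = [Mn²⁺]^1/[Tl⁺]^2.
From E = E° − (0.0592/n) log Q: log Q = (E° − E)·n/0.0592 = (+0.88 − (+0.896))·2/0.0592 = -0.5405.
So 2·log[Tl⁺] = 1·log(0.00638) − log Q = -2.1952 − (-0.5405) = -1.6547; log[Tl⁺] = -1.6547 / 2 = -0.8274; [Tl⁺] = 10^(-0.8274) ≈ 0.15 M.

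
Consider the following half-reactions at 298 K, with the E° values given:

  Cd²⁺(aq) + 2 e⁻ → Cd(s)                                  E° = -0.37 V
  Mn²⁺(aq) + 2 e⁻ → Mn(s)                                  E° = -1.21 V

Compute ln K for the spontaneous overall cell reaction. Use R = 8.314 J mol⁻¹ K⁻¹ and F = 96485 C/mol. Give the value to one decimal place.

Cathode: Cd²⁺/Cd; anode: Mn²⁺/Mn. E°cell = (-0.37) − (-1.21) = +0.84 V, with n = 2.
ΔG° = −nFE° = −RT ln K, so ln K = nFE°/(RT) = (2)(96485)(+0.84) / ((8.314)(298)) = 65.425.

65.4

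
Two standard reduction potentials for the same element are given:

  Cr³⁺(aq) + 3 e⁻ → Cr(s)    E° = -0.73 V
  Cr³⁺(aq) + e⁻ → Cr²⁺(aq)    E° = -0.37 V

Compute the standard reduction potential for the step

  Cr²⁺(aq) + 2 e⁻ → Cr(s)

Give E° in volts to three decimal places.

Sequential free energies add, so n₃E°₃ = n₁E°₁ + n₂E°₂.
With n₃ = 3, and the known step contributing 1×(-0.37) V, the unknown satisfies 2·E° = 3×(-0.73) − 1×(-0.37) = -1.820.
E° = -1.820 / 2 = -0.910 V.

-0.910 V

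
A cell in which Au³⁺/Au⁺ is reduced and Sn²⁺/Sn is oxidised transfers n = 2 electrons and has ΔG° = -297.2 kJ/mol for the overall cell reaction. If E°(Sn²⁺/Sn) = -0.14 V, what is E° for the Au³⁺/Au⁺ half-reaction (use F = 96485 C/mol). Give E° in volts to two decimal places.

+1.40 V

E°cell = −ΔG°/(nF) = −(-297.2×10³)/((2)(96485)) = +1.540 V.
Since Au³⁺/Au⁺ is the cathode and Sn²⁺/Sn the anode, E°cell = E°(Au³⁺/Au⁺) − E°(Sn²⁺/Sn).
So E°(Au³⁺/Au⁺) = E°cell + E°(Sn²⁺/Sn) = +1.540 + (-0.14) = +1.40 V.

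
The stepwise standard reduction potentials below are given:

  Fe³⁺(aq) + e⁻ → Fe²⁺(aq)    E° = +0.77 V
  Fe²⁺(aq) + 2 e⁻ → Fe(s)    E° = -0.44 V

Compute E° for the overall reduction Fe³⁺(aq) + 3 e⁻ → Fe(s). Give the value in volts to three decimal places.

-0.037 V

Adding the free-energy changes (−nFE°) of the two steps gives −n₃FE°₃ = −n₁FE°₁ − n₂FE°₂.
E°₃ = (1×+0.77 + 2×-0.44) / 3 = (-0.110) / 3 = -0.037 V.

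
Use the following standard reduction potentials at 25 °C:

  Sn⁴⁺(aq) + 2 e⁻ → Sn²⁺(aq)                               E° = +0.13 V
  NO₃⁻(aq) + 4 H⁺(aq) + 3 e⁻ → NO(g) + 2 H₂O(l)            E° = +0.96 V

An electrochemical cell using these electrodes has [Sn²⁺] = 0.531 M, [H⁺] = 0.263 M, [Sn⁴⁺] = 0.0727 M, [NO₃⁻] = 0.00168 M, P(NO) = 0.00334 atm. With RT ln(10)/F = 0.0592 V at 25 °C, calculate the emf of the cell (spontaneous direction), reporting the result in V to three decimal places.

+0.804 V

NO₃⁻/NO is the cathode (higher E°), Sn⁴⁺/Sn²⁺ the anode: E°cell = +0.96 − (+0.13) = +0.83 V, n = 6.
Overall: 2 NO₃⁻(aq) + 8 H⁺(aq) + 3 Sn²⁺(aq) → 2 NO(g) + 4 H₂O(l) + 3 Sn⁴⁺(aq)
Q = P(NO)^2·[Sn⁴⁺]^3 / ([NO₃⁻]^2·[H⁺]^8·[Sn²⁺]^3); log Q = 2.647.
E = E° − (0.0592/n) log Q = +0.83 − (0.0592/6)(2.647) = +0.804 V.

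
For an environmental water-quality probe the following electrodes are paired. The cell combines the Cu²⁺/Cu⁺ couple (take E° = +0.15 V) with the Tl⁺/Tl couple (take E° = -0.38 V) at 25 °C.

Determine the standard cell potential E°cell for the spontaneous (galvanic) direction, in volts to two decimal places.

+0.53 V

The Cu²⁺/Cu⁺ couple has the higher reduction potential, so it is the cathode; Tl⁺/Tl is oxidised at the anode.
E°cell = E°(cathode) − E°(anode) = (+0.15) − (-0.38) = +0.53 V.
Since E°cell > 0, the reaction is spontaneous under standard conditions.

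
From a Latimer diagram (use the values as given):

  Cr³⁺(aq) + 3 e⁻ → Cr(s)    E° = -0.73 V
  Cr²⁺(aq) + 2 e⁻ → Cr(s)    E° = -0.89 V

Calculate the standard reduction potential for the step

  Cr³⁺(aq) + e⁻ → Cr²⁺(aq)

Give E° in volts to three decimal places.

-0.410 V

Sequential free energies add, so n₃E°₃ = n₁E°₁ + n₂E°₂.
With n₃ = 3, and the known step contributing 2×(-0.89) V, the unknown satisfies 1·E° = 3×(-0.73) − 2×(-0.89) = -0.410.
E° = -0.410 / 1 = -0.410 V.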